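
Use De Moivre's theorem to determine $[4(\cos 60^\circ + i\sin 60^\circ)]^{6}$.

By De Moivre: z^n = r^n(cos(nθ) + i sin(nθ))
= 4^6(cos(6*60°) + i sin(6*60°))
= 4096(cos 0° + i sin 0°)
= 4096


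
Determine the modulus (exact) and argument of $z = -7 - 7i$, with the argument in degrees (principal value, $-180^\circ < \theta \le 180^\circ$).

|z| = sqrt((-7)^2 + (-7)^2) = sqrt(98)
arg(z) = arctan(b/a) = arctan(-7/-7) (quadrant-adjusted) = -135°


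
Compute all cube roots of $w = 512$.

|w| = 512, arg(w) = 0°
Root modulus = 512^(1/3) = 8
Root arguments: θ_k = (0° + 360°k)/3 for k = 0, 1, ..., 2
Roots: 8, -4 + 4*sqrt(3)i, -4 - 4*sqrt(3)i


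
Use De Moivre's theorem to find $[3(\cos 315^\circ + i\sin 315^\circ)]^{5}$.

By De Moivre: z^n = r^n(cos(nθ) + i sin(nθ))
= 3^5(cos(5*315°) + i sin(5*315°))
= 243(cos 135° + i sin 135°)
= -243*sqrt(2)/2 + (243*sqrt(2)/2)i


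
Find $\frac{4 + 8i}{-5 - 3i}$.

Multiply numerator and denominator by conjugate (-5 + 3i):
= (4 + 8i)(-5 + 3i) / ((-5)^2 + (-3)^2)
= (-44 - 28i) / 34
Divide through by 2: (-22 - 14i) / 17
= -22/17 - (14/17)i


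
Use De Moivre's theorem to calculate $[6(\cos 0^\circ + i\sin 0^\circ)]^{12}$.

By De Moivre: z^n = r^n(cos(nθ) + i sin(nθ))
= 6^12(cos(12*0°) + i sin(12*0°))
= 2176782336(cos 0° + i sin 0°)
= 2176782336


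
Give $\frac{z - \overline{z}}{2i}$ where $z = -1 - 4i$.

z - conjugate(z) = 2bi
(z - conjugate(z))/(2i) = 2bi/(2i) = b = -4


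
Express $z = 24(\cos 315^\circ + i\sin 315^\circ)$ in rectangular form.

a = r cos θ = 24 * sqrt(2)/2 = 12*sqrt(2)
b = r sin θ = 24 * -sqrt(2)/2 = -12*sqrt(2)
z = 12*sqrt(2) - 12*sqrt(2)i


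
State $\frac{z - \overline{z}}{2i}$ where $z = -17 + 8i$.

z - conjugate(z) = 2bi
(z - conjugate(z))/(2i) = 2bi/(2i) = b = 8


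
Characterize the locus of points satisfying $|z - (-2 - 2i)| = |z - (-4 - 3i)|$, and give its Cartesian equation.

|z - z1| = |z - z2| means z is equidistant from z1 and z2,
i.e. the perpendicular bisector of the segment from (-2, -2) to (-4, -3) (midpoint (-3, -5/2)).
With z = x + yi, square both sides:
(x - (-2))^2 + (y - (-2))^2 = (x - (-4))^2 + (y - (-3))^2
The x^2 and y^2 terms cancel: -4x + (-2)y = 25 - 8 = 17
Simplify: 4x + 2y = -17
Locus: Perpendicular bisector of the segment from (-2, -2) to (-4, -3): the line 4x + 2y = -17


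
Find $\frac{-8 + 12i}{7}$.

Divisor is real, so divide each part by 7:
= -8/7 + (12/7)i


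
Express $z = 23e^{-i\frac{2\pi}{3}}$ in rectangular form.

a = r cos θ = 23 * -1/2 = -23/2
b = r sin θ = 23 * -sqrt(3)/2 = -23*sqrt(3)/2
z = -23/2 - (23*sqrt(3)/2)i


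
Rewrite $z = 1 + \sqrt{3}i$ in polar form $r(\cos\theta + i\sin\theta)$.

r = |z| = sqrt(a^2 + b^2) = sqrt((1)^2 + (sqrt(3))^2) = sqrt(1 + 3) = sqrt(4) = 2
θ = arctan(b/a) = arctan(1.7321/1) (quadrant-adjusted) = 60°
z = 2(cos 60° + i sin 60°)


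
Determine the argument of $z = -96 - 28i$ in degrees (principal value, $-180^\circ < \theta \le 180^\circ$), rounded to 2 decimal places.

θ = arctan(b/a) = arctan(-28/-96) (quadrant-adjusted) = -163.74°


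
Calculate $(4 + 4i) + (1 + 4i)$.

(4 + 1) + (4 + 4)i = 5 + 8i


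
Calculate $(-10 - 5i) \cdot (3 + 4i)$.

(a1*a2 - b1*b2) + (a1*b2 + b1*a2)i
= (-30 - (-20)) + (-40 + (-15))i
= -10 - 55i


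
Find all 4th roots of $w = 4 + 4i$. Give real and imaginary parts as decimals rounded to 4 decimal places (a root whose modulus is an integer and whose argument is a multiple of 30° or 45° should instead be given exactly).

|w| = sqrt(32) ≈ 5.656854, arg(w) = 45°
Root modulus = sqrt(32)^(1/4) ≈ 1.542211
Root arguments: θ_k = (45° + 360°k)/4 for k = 0, 1, ..., 3
Compute each root as (root modulus)(cos θ_k + i sin θ_k) using full-precision intermediates, then round to 4 decimal places.
Roots: 1.5126 + 0.3009i, -0.3009 + 1.5126i, -1.5126 - 0.3009i, 0.3009 - 1.5126i


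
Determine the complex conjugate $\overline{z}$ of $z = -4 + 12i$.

If z = a + bi, then conjugate(z) = a - bi
conjugate(-4 + 12i) = -4 - 12i


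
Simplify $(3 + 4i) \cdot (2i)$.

(a1*a2 - b1*b2) + (a1*b2 + b1*a2)i
= (0 - 8) + (6 + 0)i
= -8 + 6i


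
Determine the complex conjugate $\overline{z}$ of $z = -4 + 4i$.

If z = a + bi, then conjugate(z) = a - bi
conjugate(-4 + 4i) = -4 - 4i


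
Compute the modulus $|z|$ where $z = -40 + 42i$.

|z| = sqrt(a^2 + b^2) = sqrt((-40)^2 + 42^2) = sqrt(3364) = 58


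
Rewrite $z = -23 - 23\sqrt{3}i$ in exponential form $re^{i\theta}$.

r = |z| = sqrt((-23)^2 + (-23*sqrt(3))^2) = sqrt(529 + 1587) = sqrt(2116) = 46
θ = arctan(b/a) = arctan(-39.8372/-23) (quadrant-adjusted) = 240° = 4π/3
z = 46e^(i*4π/3)


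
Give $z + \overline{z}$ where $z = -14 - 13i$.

z + conjugate(z) = (a + bi) + (a - bi) = 2a
= 2 * (-14) = -28


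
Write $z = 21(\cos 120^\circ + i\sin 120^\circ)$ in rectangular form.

a = r cos θ = 21 * -1/2 = -21/2
b = r sin θ = 21 * sqrt(3)/2 = 21*sqrt(3)/2
z = -21/2 + (21*sqrt(3)/2)i


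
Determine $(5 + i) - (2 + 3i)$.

(5 - 2) + (1 - 3)i = 3 - 2i


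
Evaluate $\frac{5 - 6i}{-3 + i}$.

Multiply numerator and denominator by conjugate (-3 - i):
= (5 - 6i)(-3 - i) / ((-3)^2 + 1^2)
= (-21 + 13i) / 10
= -21/10 + (13/10)i


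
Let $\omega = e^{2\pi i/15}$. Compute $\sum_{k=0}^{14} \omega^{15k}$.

Since 15 divides 15, ω^15 = (ω^15)^1 = 1^1 = 1, so every term is 1.
Sum = 15 · 1 = 15


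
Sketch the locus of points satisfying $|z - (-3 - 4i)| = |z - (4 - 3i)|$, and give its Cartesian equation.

|z - z1| = |z - z2| means z is equidistant from z1 and z2,
i.e. the perpendicular bisector of the segment from (-3, -4) to (4, -3) (midpoint (1/2, -7/2)).
With z = x + yi, square both sides:
(x - (-3))^2 + (y - (-4))^2 = (x - 4)^2 + (y - (-3))^2
The x^2 and y^2 terms cancel: 14x + 2y = 25 - 25 = 0
Simplify: 7x + y = 0
Locus: Perpendicular bisector of the segment from (-3, -4) to (4, -3): the line 7x + y = 0


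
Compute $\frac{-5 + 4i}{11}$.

Divisor is real, so divide each part by 11:
= -5/11 + (4/11)i


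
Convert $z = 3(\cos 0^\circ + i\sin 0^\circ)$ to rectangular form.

a = r cos θ = 3 * 1 = 3
b = r sin θ = 3 * 0 = 0
z = 3


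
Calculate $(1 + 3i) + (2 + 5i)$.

(1 + 2) + (3 + 5)i = 3 + 8i


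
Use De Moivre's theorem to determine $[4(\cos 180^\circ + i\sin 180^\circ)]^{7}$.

By De Moivre: z^n = r^n(cos(nθ) + i sin(nθ))
= 4^7(cos(7*180°) + i sin(7*180°))
= 16384(cos 180° + i sin 180°)
= -16384


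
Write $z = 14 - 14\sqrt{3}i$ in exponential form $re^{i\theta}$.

r = |z| = sqrt((14)^2 + (-14*sqrt(3))^2) = sqrt(196 + 588) = sqrt(784) = 28
θ = arctan(b/a) = arctan(-24.2487/14) (quadrant-adjusted) = -60° = -π/3
z = 28e^(-i*π/3)


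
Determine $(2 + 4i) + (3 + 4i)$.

(2 + 3) + (4 + 4)i = 5 + 8i


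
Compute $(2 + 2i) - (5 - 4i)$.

(2 - 5) + (2 - (-4))i = -3 + 6i


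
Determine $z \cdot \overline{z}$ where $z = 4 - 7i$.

z * conjugate(z) = |z|^2 = a^2 + b^2
= 4^2 + (-7)^2 = 65


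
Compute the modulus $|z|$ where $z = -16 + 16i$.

|z| = sqrt(a^2 + b^2) = sqrt((-16)^2 + 16^2) = sqrt(512) = sqrt(512)


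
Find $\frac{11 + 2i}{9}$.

Divisor is real, so divide each part by 9:
= 11/9 + (2/9)i


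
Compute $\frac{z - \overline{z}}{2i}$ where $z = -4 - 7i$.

z - conjugate(z) = 2bi
(z - conjugate(z))/(2i) = 2bi/(2i) = b = -7


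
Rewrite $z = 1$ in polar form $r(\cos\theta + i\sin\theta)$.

r = |z| = sqrt(a^2 + b^2) = sqrt((1)^2 + (0)^2) = sqrt(1 + 0) = sqrt(1) = 1
b = 0 and a > 0, so z lies on the positive real axis: θ = 0°
z = 1(cos 0° + i sin 0°)


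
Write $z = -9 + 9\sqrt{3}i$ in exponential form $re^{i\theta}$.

r = |z| = sqrt((-9)^2 + (9*sqrt(3))^2) = sqrt(81 + 243) = sqrt(324) = 18
θ = arctan(b/a) = arctan(15.5885/-9) (quadrant-adjusted) = 120° = 2π/3
z = 18e^(i*2π/3)


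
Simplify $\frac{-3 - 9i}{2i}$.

Multiply numerator and denominator by conjugate (-2i):
= (-3 - 9i)(-2i) / (0^2 + 2^2)
= (-18 + 6i) / 4
Divide through by 2: (-9 + 3i) / 2
= -9/2 + (3/2)i


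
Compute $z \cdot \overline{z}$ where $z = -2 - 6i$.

z * conjugate(z) = |z|^2 = a^2 + b^2
= (-2)^2 + (-6)^2 = 40


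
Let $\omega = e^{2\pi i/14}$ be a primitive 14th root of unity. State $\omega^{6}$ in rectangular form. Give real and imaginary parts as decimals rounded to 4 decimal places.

ω^6 = e^(2πi·6/14) = e^(i·6π/7)
= cos(6π/7) + i sin(6π/7)
= -0.9010 + 0.4339i


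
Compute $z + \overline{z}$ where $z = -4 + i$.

z + conjugate(z) = (a + bi) + (a - bi) = 2a
= 2 * (-4) = -8


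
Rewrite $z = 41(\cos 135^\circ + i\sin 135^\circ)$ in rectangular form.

a = r cos θ = 41 * -sqrt(2)/2 = -41*sqrt(2)/2
b = r sin θ = 41 * sqrt(2)/2 = 41*sqrt(2)/2
z = -41*sqrt(2)/2 + (41*sqrt(2)/2)i


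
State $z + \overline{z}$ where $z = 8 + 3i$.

z + conjugate(z) = (a + bi) + (a - bi) = 2a
= 2 * 8 = 16


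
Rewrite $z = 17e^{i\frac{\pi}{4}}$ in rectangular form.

a = r cos θ = 17 * sqrt(2)/2 = 17*sqrt(2)/2
b = r sin θ = 17 * sqrt(2)/2 = 17*sqrt(2)/2
z = 17*sqrt(2)/2 + (17*sqrt(2)/2)i


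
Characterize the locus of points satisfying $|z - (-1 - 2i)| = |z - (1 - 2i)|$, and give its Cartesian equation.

|z - z1| = |z - z2| means z is equidistant from z1 and z2,
i.e. the perpendicular bisector of the segment from (-1, -2) to (1, -2) (midpoint (0, -2)).
With z = x + yi, square both sides:
(x - (-1))^2 + (y - (-2))^2 = (x - 1)^2 + (y - (-2))^2
The x^2 and y^2 terms cancel: 4x + 0y = 5 - 5 = 0
Simplify: x = 0
Locus: Perpendicular bisector of the segment from (-1, -2) to (1, -2): the line x = 0


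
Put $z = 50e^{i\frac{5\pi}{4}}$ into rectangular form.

a = r cos θ = 50 * -sqrt(2)/2 = -25*sqrt(2)
b = r sin θ = 50 * -sqrt(2)/2 = -25*sqrt(2)
z = -25*sqrt(2) - 25*sqrt(2)i


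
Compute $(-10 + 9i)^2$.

(a + bi)^2 = a^2 - b^2 + 2abi
= (-10)^2 - 9^2 + 2*(-10)*9i
= 19 - 180i


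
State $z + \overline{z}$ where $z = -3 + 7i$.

z + conjugate(z) = (a + bi) + (a - bi) = 2a
= 2 * (-3) = -6


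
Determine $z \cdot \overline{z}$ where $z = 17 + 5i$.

z * conjugate(z) = |z|^2 = a^2 + b^2
= 17^2 + 5^2 = 314


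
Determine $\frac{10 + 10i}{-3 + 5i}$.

Multiply numerator and denominator by conjugate (-3 - 5i):
= (10 + 10i)(-3 - 5i) / ((-3)^2 + 5^2)
= (20 - 80i) / 34
Divide through by 2: (10 - 40i) / 17
= 10/17 - (40/17)i


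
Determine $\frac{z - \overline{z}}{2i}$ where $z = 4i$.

z - conjugate(z) = 2bi
(z - conjugate(z))/(2i) = 2bi/(2i) = b = 4


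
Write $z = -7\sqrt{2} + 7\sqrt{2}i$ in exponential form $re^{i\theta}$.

r = |z| = sqrt((-7*sqrt(2))^2 + (7*sqrt(2))^2) = sqrt(98 + 98) = sqrt(196) = 14
θ = arctan(b/a) = arctan(9.8995/-9.8995) (quadrant-adjusted) = 135° = 3π/4
z = 14e^(i*3π/4)


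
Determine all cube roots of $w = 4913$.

|w| = 4913, arg(w) = 0°
Root modulus = 4913^(1/3) = 17
Root arguments: θ_k = (0° + 360°k)/3 for k = 0, 1, ..., 2
Roots: 17, -17/2 + (17*sqrt(3)/2)i, -17/2 - (17*sqrt(3)/2)i


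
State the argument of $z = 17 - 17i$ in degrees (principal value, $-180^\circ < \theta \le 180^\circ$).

θ = arctan(b/a) = arctan(-17/17) (quadrant-adjusted) = -45°


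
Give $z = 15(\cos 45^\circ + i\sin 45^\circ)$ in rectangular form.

a = r cos θ = 15 * sqrt(2)/2 = 15*sqrt(2)/2
b = r sin θ = 15 * sqrt(2)/2 = 15*sqrt(2)/2
z = 15*sqrt(2)/2 + (15*sqrt(2)/2)i


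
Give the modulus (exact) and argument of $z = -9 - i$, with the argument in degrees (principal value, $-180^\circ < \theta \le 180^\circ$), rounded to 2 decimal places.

|z| = sqrt((-9)^2 + (-1)^2) = sqrt(82)
arg(z) = arctan(b/a) = arctan(-1/-9) (quadrant-adjusted) = -173.66°


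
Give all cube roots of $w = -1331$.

|w| = 1331, arg(w) = 180°
Root modulus = 1331^(1/3) = 11
Root arguments: θ_k = (180° + 360°k)/3 for k = 0, 1, ..., 2
Roots: 11/2 + (11*sqrt(3)/2)i, -11, 11/2 - (11*sqrt(3)/2)i


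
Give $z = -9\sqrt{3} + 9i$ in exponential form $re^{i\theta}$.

r = |z| = sqrt((-9*sqrt(3))^2 + (9)^2) = sqrt(243 + 81) = sqrt(324) = 18
θ = arctan(b/a) = arctan(9/-15.5885) (quadrant-adjusted) = 150° = 5π/6
z = 18e^(i*5π/6)


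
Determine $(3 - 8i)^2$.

(a + bi)^2 = a^2 - b^2 + 2abi
= 3^2 - (-8)^2 + 2*3*(-8)i
= -55 - 48i


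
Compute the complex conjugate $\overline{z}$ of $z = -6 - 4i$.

If z = a + bi, then conjugate(z) = a - bi
conjugate(-6 - 4i) = -6 + 4i


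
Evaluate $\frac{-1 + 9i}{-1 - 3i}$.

Multiply numerator and denominator by conjugate (-1 + 3i):
= (-1 + 9i)(-1 + 3i) / ((-1)^2 + (-3)^2)
= (-26 - 12i) / 10
Divide through by 2: (-13 - 6i) / 5
= -13/5 - (6/5)i


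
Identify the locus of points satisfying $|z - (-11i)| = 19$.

|z - z0| = r describes a circle centered at z0 with radius r
Here z0 = -11i and r = 19
Locus: Circle centered at (0, -11) with radius 19


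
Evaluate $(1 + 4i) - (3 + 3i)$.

(1 - 3) + (4 - 3)i = -2 + i


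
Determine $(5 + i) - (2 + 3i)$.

(5 - 2) + (1 - 3)i = 3 - 2i


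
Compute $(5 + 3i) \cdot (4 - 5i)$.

(a1*a2 - b1*b2) + (a1*b2 + b1*a2)i
= (20 - (-15)) + (-25 + 12)i
= 35 - 13i


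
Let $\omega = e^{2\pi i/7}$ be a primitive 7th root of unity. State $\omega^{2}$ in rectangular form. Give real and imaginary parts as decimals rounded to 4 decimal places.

ω^2 = e^(2πi·2/7) = e^(i·4π/7)
= cos(4π/7) + i sin(4π/7)
= -0.2225 + 0.9749i


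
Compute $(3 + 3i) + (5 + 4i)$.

(3 + 5) + (3 + 4)i = 8 + 7i


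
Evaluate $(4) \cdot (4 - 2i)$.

(a1*a2 - b1*b2) + (a1*b2 + b1*a2)i
= (16 - 0) + (-8 + 0)i
= 16 - 8i


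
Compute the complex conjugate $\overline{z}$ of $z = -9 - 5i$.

If z = a + bi, then conjugate(z) = a - bi
conjugate(-9 - 5i) = -9 + 5i


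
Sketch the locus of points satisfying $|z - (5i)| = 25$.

|z - z0| = r describes a circle centered at z0 with radius r
Here z0 = 5i and r = 25
Locus: Circle centered at (0, 5) with radius 25


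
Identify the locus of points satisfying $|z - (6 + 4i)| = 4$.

|z - z0| = r describes a circle centered at z0 with radius r
Here z0 = 6 + 4i and r = 4
Locus: Circle centered at (6, 4) with radius 4


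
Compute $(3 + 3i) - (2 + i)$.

(3 - 2) + (3 - 1)i = 1 + 2i


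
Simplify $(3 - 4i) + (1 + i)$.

(3 + 1) + (-4 + 1)i = 4 - 3i


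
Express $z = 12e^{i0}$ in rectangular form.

a = r cos θ = 12 * 1 = 12
b = r sin θ = 12 * 0 = 0
z = 12


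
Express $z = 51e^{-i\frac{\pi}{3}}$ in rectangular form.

a = r cos θ = 51 * 1/2 = 51/2
b = r sin θ = 51 * -sqrt(3)/2 = -51*sqrt(3)/2
z = 51/2 - (51*sqrt(3)/2)i


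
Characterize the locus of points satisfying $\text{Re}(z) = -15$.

Re(z) = x where z = x + yi; the equation x = -15 is satisfied by all points with that x-coordinate
Locus: Vertical line x = -15


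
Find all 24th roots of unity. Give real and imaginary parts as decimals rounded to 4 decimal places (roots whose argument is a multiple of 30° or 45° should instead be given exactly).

ω_k = e^(2πik/24) = cos(2πk/24) + i sin(2πk/24) for k = 0, 1, ..., 23
Roots: 1, 0.9659 + 0.2588i, sqrt(3)/2 + (1/2)i, sqrt(2)/2 + (sqrt(2)/2)i, 1/2 + (sqrt(3)/2)i, 0.2588 + 0.9659i, i, -0.2588 + 0.9659i, -1/2 + (sqrt(3)/2)i, -sqrt(2)/2 + (sqrt(2)/2)i, -sqrt(3)/2 + (1/2)i, -0.9659 + 0.2588i, -1, -0.9659 - 0.2588i, -sqrt(3)/2 - (1/2)i, -sqrt(2)/2 - (sqrt(2)/2)i, -1/2 - (sqrt(3)/2)i, -0.2588 - 0.9659i, -i, 0.2588 - 0.9659i, 1/2 - (sqrt(3)/2)i, sqrt(2)/2 - (sqrt(2)/2)i, sqrt(3)/2 - (1/2)i, 0.9659 - 0.2588i


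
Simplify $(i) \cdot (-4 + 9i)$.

(a1*a2 - b1*b2) + (a1*b2 + b1*a2)i
= (0 - 9) + (0 + (-4))i
= -9 - 4i


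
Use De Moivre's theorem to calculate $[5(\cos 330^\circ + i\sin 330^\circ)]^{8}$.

By De Moivre: z^n = r^n(cos(nθ) + i sin(nθ))
= 5^8(cos(8*330°) + i sin(8*330°))
= 390625(cos 120° + i sin 120°)
= -390625/2 + (390625*sqrt(3)/2)i


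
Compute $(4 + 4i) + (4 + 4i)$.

(4 + 4) + (4 + 4)i = 8 + 8i


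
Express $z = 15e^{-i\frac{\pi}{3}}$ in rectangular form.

a = r cos θ = 15 * 1/2 = 15/2
b = r sin θ = 15 * -sqrt(3)/2 = -15*sqrt(3)/2
z = 15/2 - (15*sqrt(3)/2)i


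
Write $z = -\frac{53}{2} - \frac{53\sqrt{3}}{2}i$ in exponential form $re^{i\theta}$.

r = |z| = sqrt((-53/2)^2 + (-53*sqrt(3)/2)^2) = sqrt(2809/4 + 8427/4) = sqrt(2809) = 53
θ = arctan(b/a) = arctan(-45.8993/-26.5) (quadrant-adjusted) = 240° = 4π/3
z = 53e^(i*4π/3)


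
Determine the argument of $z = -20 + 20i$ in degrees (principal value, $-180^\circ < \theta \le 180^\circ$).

θ = arctan(b/a) = arctan(20/-20) (quadrant-adjusted) = 135°


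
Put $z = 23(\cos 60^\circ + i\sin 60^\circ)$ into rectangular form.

a = r cos θ = 23 * 1/2 = 23/2
b = r sin θ = 23 * sqrt(3)/2 = 23*sqrt(3)/2
z = 23/2 + (23*sqrt(3)/2)i


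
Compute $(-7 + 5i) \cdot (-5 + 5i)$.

(a1*a2 - b1*b2) + (a1*b2 + b1*a2)i
= (35 - 25) + (-35 + (-25))i
= 10 - 60i


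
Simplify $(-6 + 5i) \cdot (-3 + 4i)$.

(a1*a2 - b1*b2) + (a1*b2 + b1*a2)i
= (18 - 20) + (-24 + (-15))i
= -2 - 39i


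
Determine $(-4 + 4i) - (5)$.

(-4 - 5) + (4 - 0)i = -9 + 4i


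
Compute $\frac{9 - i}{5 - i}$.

Multiply numerator and denominator by conjugate (5 + i):
= (9 - i)(5 + i) / (5^2 + (-1)^2)
= (46 + 4i) / 26
Divide through by 2: (23 + 2i) / 13
= 23/13 + (2/13)i


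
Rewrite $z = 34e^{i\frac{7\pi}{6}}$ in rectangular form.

a = r cos θ = 34 * -sqrt(3)/2 = -17*sqrt(3)
b = r sin θ = 34 * -1/2 = -17
z = -17*sqrt(3) - 17i


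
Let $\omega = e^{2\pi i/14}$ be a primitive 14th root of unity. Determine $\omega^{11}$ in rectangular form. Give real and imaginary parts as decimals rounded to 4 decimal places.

ω^11 = e^(2πi·11/14) = e^(i·11π/7)
= cos(11π/7) + i sin(11π/7)
= 0.2225 - 0.9749i


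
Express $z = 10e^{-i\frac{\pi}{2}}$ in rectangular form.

a = r cos θ = 10 * 0 = 0
b = r sin θ = 10 * -1 = -10
z = -10i


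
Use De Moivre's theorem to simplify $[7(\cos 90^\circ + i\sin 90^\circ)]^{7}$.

By De Moivre: z^n = r^n(cos(nθ) + i sin(nθ))
= 7^7(cos(7*90°) + i sin(7*90°))
= 823543(cos 270° + i sin 270°)
= -823543i


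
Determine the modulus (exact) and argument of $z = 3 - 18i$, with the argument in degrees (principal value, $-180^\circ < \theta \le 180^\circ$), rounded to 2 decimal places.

|z| = sqrt(3^2 + (-18)^2) = sqrt(333)
arg(z) = arctan(b/a) = arctan(-18/3) (quadrant-adjusted) = -80.54°


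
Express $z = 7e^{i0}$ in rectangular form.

a = r cos θ = 7 * 1 = 7
b = r sin θ = 7 * 0 = 0
z = 7


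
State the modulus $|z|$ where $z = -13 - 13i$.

|z| = sqrt(a^2 + b^2) = sqrt((-13)^2 + (-13)^2) = sqrt(338) = sqrt(338)


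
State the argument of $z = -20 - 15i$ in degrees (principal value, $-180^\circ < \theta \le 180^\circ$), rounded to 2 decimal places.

θ = arctan(b/a) = arctan(-15/-20) (quadrant-adjusted) = -143.13°


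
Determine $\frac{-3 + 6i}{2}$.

Divisor is real, so divide each part by 2:
= -3/2 + 3i


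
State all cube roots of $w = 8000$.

|w| = 8000, arg(w) = 0°
Root modulus = 8000^(1/3) = 20
Root arguments: θ_k = (0° + 360°k)/3 for k = 0, 1, ..., 2
Roots: 20, -10 + 10*sqrt(3)i, -10 - 10*sqrt(3)i


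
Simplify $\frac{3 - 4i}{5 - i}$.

Multiply numerator and denominator by conjugate (5 + i):
= (3 - 4i)(5 + i) / (5^2 + (-1)^2)
= (19 - 17i) / 26
= 19/26 - (17/26)i


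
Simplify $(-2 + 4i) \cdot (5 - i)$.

(a1*a2 - b1*b2) + (a1*b2 + b1*a2)i
= (-10 - (-4)) + (2 + 20)i
= -6 + 22i


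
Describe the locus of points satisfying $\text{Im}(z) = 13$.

Im(z) = y where z = x + yi; the equation y = 13 is satisfied by all points with that y-coordinate
Locus: Horizontal line y = 13


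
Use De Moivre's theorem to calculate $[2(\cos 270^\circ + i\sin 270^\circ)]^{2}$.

By De Moivre: z^n = r^n(cos(nθ) + i sin(nθ))
= 2^2(cos(2*270°) + i sin(2*270°))
= 4(cos 180° + i sin 180°)
= -4


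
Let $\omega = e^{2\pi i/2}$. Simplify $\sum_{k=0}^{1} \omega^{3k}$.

Let ζ = ω^3 = e^(2πi·3/2). Since 2 ∤ 3, ζ ≠ 1.
Sum = Σ_{k=0}^{1} ζ^k = (ζ^2 - 1)/(ζ - 1) = (ω^{3·2} - 1)/(ζ - 1) = (1 - 1)/(ζ - 1) = 0


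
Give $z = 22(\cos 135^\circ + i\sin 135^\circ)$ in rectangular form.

a = r cos θ = 22 * -sqrt(2)/2 = -11*sqrt(2)
b = r sin θ = 22 * sqrt(2)/2 = 11*sqrt(2)
z = -11*sqrt(2) + 11*sqrt(2)i


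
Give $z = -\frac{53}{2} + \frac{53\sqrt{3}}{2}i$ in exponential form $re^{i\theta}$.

r = |z| = sqrt((-53/2)^2 + (53*sqrt(3)/2)^2) = sqrt(2809/4 + 8427/4) = sqrt(2809) = 53
θ = arctan(b/a) = arctan(45.8993/-26.5) (quadrant-adjusted) = 120° = 2π/3
z = 53e^(i*2π/3)


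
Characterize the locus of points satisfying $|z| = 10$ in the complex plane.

|z| = 10 means sqrt(x^2 + y^2) = 10
This is a circle of radius 10 centered at the origin


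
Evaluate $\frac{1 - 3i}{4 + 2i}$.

Multiply numerator and denominator by conjugate (4 - 2i):
= (1 - 3i)(4 - 2i) / (4^2 + 2^2)
= (-2 - 14i) / 20
Divide through by 2: (-1 - 7i) / 10
= -1/10 - (7/10)i


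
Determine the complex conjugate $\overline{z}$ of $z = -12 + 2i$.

If z = a + bi, then conjugate(z) = a - bi
conjugate(-12 + 2i) = -12 - 2i


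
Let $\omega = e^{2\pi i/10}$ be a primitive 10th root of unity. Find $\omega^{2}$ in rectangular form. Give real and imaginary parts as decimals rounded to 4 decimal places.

ω^2 = e^(2πi·2/10) = e^(i·2π/5)
= cos(2π/5) + i sin(2π/5)
= 0.3090 + 0.9511i


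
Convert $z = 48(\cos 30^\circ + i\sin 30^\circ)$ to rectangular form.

a = r cos θ = 48 * sqrt(3)/2 = 24*sqrt(3)
b = r sin θ = 48 * 1/2 = 24
z = 24*sqrt(3) + 24i


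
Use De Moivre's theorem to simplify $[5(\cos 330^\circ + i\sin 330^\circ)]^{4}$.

By De Moivre: z^n = r^n(cos(nθ) + i sin(nθ))
= 5^4(cos(4*330°) + i sin(4*330°))
= 625(cos 240° + i sin 240°)
= -625/2 - (625*sqrt(3)/2)i


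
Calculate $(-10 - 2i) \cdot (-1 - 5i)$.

(a1*a2 - b1*b2) + (a1*b2 + b1*a2)i
= (10 - 10) + (50 + 2)i
= 52i


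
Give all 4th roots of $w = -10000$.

|w| = 10000, arg(w) = 180°
Root modulus = 10000^(1/4) = 10
Root arguments: θ_k = (180° + 360°k)/4 for k = 0, 1, ..., 3
Roots: 5*sqrt(2) + 5*sqrt(2)i, -5*sqrt(2) + 5*sqrt(2)i, -5*sqrt(2) - 5*sqrt(2)i, 5*sqrt(2) - 5*sqrt(2)i


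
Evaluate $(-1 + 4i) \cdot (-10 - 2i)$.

(a1*a2 - b1*b2) + (a1*b2 + b1*a2)i
= (10 - (-8)) + (2 + (-40))i
= 18 - 38i


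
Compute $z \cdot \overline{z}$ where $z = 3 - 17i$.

z * conjugate(z) = |z|^2 = a^2 + b^2
= 3^2 + (-17)^2 = 298


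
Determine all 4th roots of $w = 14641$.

|w| = 14641, arg(w) = 0°
Root modulus = 14641^(1/4) = 11
Root arguments: θ_k = (0° + 360°k)/4 for k = 0, 1, ..., 3
Roots: 11, 11i, -11, -11i


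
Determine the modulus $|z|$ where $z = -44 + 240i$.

|z| = sqrt(a^2 + b^2) = sqrt((-44)^2 + 240^2) = sqrt(59536) = 244


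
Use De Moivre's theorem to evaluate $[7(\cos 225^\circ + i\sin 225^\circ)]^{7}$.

By De Moivre: z^n = r^n(cos(nθ) + i sin(nθ))
= 7^7(cos(7*225°) + i sin(7*225°))
= 823543(cos 135° + i sin 135°)
= -823543*sqrt(2)/2 + (823543*sqrt(2)/2)i


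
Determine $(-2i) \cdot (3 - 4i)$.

(a1*a2 - b1*b2) + (a1*b2 + b1*a2)i
= (0 - 8) + (0 + (-6))i
= -8 - 6i


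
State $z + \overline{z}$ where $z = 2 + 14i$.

z + conjugate(z) = (a + bi) + (a - bi) = 2a
= 2 * 2 = 4


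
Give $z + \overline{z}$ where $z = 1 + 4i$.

z + conjugate(z) = (a + bi) + (a - bi) = 2a
= 2 * 1 = 2


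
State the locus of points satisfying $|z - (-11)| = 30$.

|z - z0| = r describes a circle centered at z0 with radius r
Here z0 = -11 and r = 30
Locus: Circle centered at (-11, 0) with radius 30


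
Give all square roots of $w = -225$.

|w| = 225, arg(w) = 180°
Root modulus = 225^(1/2) = 15
Root arguments: θ_k = (180° + 360°k)/2 for k = 0, 1, ..., 1
Roots: 15i, -15i


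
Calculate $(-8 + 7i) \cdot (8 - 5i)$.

(a1*a2 - b1*b2) + (a1*b2 + b1*a2)i
= (-64 - (-35)) + (40 + 56)i
= -29 + 96i


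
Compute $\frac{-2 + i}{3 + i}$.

Multiply numerator and denominator by conjugate (3 - i):
= (-2 + i)(3 - i) / (3^2 + 1^2)
= (-5 + 5i) / 10
Divide through by 5: (-1 + i) / 2
= -1/2 + (1/2)i


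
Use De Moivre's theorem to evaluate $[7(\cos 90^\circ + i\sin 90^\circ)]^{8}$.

By De Moivre: z^n = r^n(cos(nθ) + i sin(nθ))
= 7^8(cos(8*90°) + i sin(8*90°))
= 5764801(cos 0° + i sin 0°)
= 5764801


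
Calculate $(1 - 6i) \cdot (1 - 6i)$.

(a1*a2 - b1*b2) + (a1*b2 + b1*a2)i
= (1 - 36) + (-6 + (-6))i
= -35 - 12i


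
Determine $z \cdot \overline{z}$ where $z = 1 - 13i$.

z * conjugate(z) = |z|^2 = a^2 + b^2
= 1^2 + (-13)^2 = 170


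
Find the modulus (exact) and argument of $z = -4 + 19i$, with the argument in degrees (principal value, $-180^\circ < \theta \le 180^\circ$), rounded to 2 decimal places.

|z| = sqrt((-4)^2 + 19^2) = sqrt(377)
arg(z) = arctan(b/a) = arctan(19/-4) (quadrant-adjusted) = 101.89°


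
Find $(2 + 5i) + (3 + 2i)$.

(2 + 3) + (5 + 2)i = 5 + 7i


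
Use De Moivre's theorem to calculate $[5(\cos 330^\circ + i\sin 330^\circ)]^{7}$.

By De Moivre: z^n = r^n(cos(nθ) + i sin(nθ))
= 5^7(cos(7*330°) + i sin(7*330°))
= 78125(cos 150° + i sin 150°)
= -78125*sqrt(3)/2 + (78125/2)i


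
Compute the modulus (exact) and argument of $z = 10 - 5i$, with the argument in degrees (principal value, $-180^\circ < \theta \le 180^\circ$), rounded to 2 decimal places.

|z| = sqrt(10^2 + (-5)^2) = sqrt(125)
arg(z) = arctan(b/a) = arctan(-5/10) (quadrant-adjusted) = -26.57°


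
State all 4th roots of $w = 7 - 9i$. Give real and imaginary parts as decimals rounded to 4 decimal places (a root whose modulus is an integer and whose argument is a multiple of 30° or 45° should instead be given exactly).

|w| = sqrt(130) ≈ 11.401754, arg(w) ≈ 307.874984°
Root modulus = sqrt(130)^(1/4) ≈ 1.837566
Root arguments: θ_k = (arg(w) + 360°k)/4 for k = 0, 1, ..., 3
Compute each root as (root modulus)(cos θ_k + i sin θ_k) using full-precision intermediates, then round to 4 decimal places.
Roots: 0.4143 + 1.7902i, -1.7902 + 0.4143i, -0.4143 - 1.7902i, 1.7902 - 0.4143i


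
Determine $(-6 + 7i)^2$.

(a + bi)^2 = a^2 - b^2 + 2abi
= (-6)^2 - 7^2 + 2*(-6)*7i
= -13 - 84i


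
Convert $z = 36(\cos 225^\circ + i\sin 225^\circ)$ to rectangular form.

a = r cos θ = 36 * -sqrt(2)/2 = -18*sqrt(2)
b = r sin θ = 36 * -sqrt(2)/2 = -18*sqrt(2)
z = -18*sqrt(2) - 18*sqrt(2)i


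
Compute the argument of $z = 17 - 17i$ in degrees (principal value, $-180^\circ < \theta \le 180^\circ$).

θ = arctan(b/a) = arctan(-17/17) (quadrant-adjusted) = -45°


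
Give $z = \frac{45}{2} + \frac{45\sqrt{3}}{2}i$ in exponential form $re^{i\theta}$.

r = |z| = sqrt((45/2)^2 + (45*sqrt(3)/2)^2) = sqrt(2025/4 + 6075/4) = sqrt(2025) = 45
θ = arctan(b/a) = arctan(38.9711/22.5) (quadrant-adjusted) = 60° = π/3
z = 45e^(i*π/3)


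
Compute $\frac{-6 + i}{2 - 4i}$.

Multiply numerator and denominator by conjugate (2 + 4i):
= (-6 + i)(2 + 4i) / (2^2 + (-4)^2)
= (-16 - 22i) / 20
Divide through by 2: (-8 - 11i) / 10
= -4/5 - (11/10)i


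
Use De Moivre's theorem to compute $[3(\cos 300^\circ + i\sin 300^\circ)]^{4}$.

By De Moivre: z^n = r^n(cos(nθ) + i sin(nθ))
= 3^4(cos(4*300°) + i sin(4*300°))
= 81(cos 120° + i sin 120°)
= -81/2 + (81*sqrt(3)/2)i


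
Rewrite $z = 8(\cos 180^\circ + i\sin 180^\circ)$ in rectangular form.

a = r cos θ = 8 * -1 = -8
b = r sin θ = 8 * 0 = 0
z = -8


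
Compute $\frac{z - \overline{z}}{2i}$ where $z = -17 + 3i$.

z - conjugate(z) = 2bi
(z - conjugate(z))/(2i) = 2bi/(2i) = b = 3


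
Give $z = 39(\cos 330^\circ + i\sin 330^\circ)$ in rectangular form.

a = r cos θ = 39 * sqrt(3)/2 = 39*sqrt(3)/2
b = r sin θ = 39 * -1/2 = -39/2
z = 39*sqrt(3)/2 - (39/2)i


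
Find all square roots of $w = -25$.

|w| = 25, arg(w) = 180°
Root modulus = 25^(1/2) = 5
Root arguments: θ_k = (180° + 360°k)/2 for k = 0, 1, ..., 1
Roots: 5i, -5i


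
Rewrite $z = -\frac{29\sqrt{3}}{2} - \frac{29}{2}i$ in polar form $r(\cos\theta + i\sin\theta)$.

r = |z| = sqrt(a^2 + b^2) = sqrt((-29*sqrt(3)/2)^2 + (-29/2)^2) = sqrt(2523/4 + 841/4) = sqrt(841) = 29
θ = arctan(b/a) = arctan(-14.5/-25.1147) (quadrant-adjusted) = 210°
z = 29(cos 210° + i sin 210°)


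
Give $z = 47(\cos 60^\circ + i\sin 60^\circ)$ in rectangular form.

a = r cos θ = 47 * 1/2 = 47/2
b = r sin θ = 47 * sqrt(3)/2 = 47*sqrt(3)/2
z = 47/2 + (47*sqrt(3)/2)i


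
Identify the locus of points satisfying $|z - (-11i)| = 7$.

|z - z0| = r describes a circle centered at z0 with radius r
Here z0 = -11i and r = 7
Locus: Circle centered at (0, -11) with radius 7


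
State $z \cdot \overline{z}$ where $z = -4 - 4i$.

z * conjugate(z) = |z|^2 = a^2 + b^2
= (-4)^2 + (-4)^2 = 32


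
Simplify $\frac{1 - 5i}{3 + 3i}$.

Multiply numerator and denominator by conjugate (3 - 3i):
= (1 - 5i)(3 - 3i) / (3^2 + 3^2)
= (-12 - 18i) / 18
Divide through by 6: (-2 - 3i) / 3
= -2/3 - i


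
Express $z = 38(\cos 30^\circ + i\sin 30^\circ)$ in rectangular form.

a = r cos θ = 38 * sqrt(3)/2 = 19*sqrt(3)
b = r sin θ = 38 * 1/2 = 19
z = 19*sqrt(3) + 19i


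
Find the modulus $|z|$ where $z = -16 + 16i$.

|z| = sqrt(a^2 + b^2) = sqrt((-16)^2 + 16^2) = sqrt(512) = sqrt(512)


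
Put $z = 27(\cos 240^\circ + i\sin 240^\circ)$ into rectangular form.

a = r cos θ = 27 * -1/2 = -27/2
b = r sin θ = 27 * -sqrt(3)/2 = -27*sqrt(3)/2
z = -27/2 - (27*sqrt(3)/2)i


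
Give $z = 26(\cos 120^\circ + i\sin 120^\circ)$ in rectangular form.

a = r cos θ = 26 * -1/2 = -13
b = r sin θ = 26 * sqrt(3)/2 = 13*sqrt(3)
z = -13 + 13*sqrt(3)i


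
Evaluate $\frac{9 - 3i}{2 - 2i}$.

Multiply numerator and denominator by conjugate (2 + 2i):
= (9 - 3i)(2 + 2i) / (2^2 + (-2)^2)
= (24 + 12i) / 8
Divide through by 4: (6 + 3i) / 2
= 3 + (3/2)i


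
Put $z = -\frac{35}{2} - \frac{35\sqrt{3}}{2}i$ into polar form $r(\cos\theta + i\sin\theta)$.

r = |z| = sqrt(a^2 + b^2) = sqrt((-35/2)^2 + (-35*sqrt(3)/2)^2) = sqrt(1225/4 + 3675/4) = sqrt(1225) = 35
θ = arctan(b/a) = arctan(-30.3109/-17.5) (quadrant-adjusted) = 240°
z = 35(cos 240° + i sin 240°)


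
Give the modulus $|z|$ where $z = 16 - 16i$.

|z| = sqrt(a^2 + b^2) = sqrt(16^2 + (-16)^2) = sqrt(512) = sqrt(512)


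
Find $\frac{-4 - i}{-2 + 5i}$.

Multiply numerator and denominator by conjugate (-2 - 5i):
= (-4 - i)(-2 - 5i) / ((-2)^2 + 5^2)
= (3 + 22i) / 29
= 3/29 + (22/29)i


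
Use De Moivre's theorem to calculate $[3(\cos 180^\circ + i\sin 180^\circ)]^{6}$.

By De Moivre: z^n = r^n(cos(nθ) + i sin(nθ))
= 3^6(cos(6*180°) + i sin(6*180°))
= 729(cos 0° + i sin 0°)
= 729


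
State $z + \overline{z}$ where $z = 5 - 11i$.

z + conjugate(z) = (a + bi) + (a - bi) = 2a
= 2 * 5 = 10


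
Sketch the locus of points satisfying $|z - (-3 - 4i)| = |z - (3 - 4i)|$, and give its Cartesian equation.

|z - z1| = |z - z2| means z is equidistant from z1 and z2,
i.e. the perpendicular bisector of the segment from (-3, -4) to (3, -4) (midpoint (0, -4)).
With z = x + yi, square both sides:
(x - (-3))^2 + (y - (-4))^2 = (x - 3)^2 + (y - (-4))^2
The x^2 and y^2 terms cancel: 12x + 0y = 25 - 25 = 0
Simplify: x = 0
Locus: Perpendicular bisector of the segment from (-3, -4) to (3, -4): the line x = 0


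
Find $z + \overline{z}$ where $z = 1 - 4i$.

z + conjugate(z) = (a + bi) + (a - bi) = 2a
= 2 * 1 = 2


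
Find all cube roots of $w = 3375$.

|w| = 3375, arg(w) = 0°
Root modulus = 3375^(1/3) = 15
Root arguments: θ_k = (0° + 360°k)/3 for k = 0, 1, ..., 2
Roots: 15, -15/2 + (15*sqrt(3)/2)i, -15/2 - (15*sqrt(3)/2)i


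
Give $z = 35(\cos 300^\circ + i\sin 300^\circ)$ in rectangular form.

a = r cos θ = 35 * 1/2 = 35/2
b = r sin θ = 35 * -sqrt(3)/2 = -35*sqrt(3)/2
z = 35/2 - (35*sqrt(3)/2)i


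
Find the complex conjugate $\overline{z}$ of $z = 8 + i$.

If z = a + bi, then conjugate(z) = a - bi
conjugate(8 + i) = 8 - i


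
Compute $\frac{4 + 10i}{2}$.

Divisor is real, so divide each part by 2:
= 2 + 5i


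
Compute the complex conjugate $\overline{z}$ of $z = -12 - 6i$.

If z = a + bi, then conjugate(z) = a - bi
conjugate(-12 - 6i) = -12 + 6i


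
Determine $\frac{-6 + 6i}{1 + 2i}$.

Multiply numerator and denominator by conjugate (1 - 2i):
= (-6 + 6i)(1 - 2i) / (1^2 + 2^2)
= (6 + 18i) / 5
= 6/5 + (18/5)i


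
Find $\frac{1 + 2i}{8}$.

Divisor is real, so divide each part by 8:
= 1/8 + (1/4)i


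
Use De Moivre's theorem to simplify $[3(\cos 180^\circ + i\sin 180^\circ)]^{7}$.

By De Moivre: z^n = r^n(cos(nθ) + i sin(nθ))
= 3^7(cos(7*180°) + i sin(7*180°))
= 2187(cos 180° + i sin 180°)
= -2187


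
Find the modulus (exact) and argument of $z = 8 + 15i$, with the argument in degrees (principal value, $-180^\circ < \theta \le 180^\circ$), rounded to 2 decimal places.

|z| = sqrt(8^2 + 15^2) = 17
arg(z) = arctan(b/a) = arctan(15/8) (quadrant-adjusted) = 61.93°


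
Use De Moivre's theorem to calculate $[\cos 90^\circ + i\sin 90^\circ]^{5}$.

By De Moivre: z^n = r^n(cos(nθ) + i sin(nθ))
= 1^5(cos(5*90°) + i sin(5*90°))
= 1(cos 90° + i sin 90°)
= i


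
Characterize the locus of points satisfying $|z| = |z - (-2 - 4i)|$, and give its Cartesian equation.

|z - z1| = |z - z2| means z is equidistant from z1 and z2,
i.e. the perpendicular bisector of the segment from (0, 0) to (-2, -4) (midpoint (-1, -2)).
With z = x + yi, square both sides:
(x - 0)^2 + (y - 0)^2 = (x - (-2))^2 + (y - (-4))^2
The x^2 and y^2 terms cancel: -4x + (-8)y = 20 - 0 = 20
Simplify: x + 2y = -5
Locus: Perpendicular bisector of the segment from (0, 0) to (-2, -4): the line x + 2y = -5


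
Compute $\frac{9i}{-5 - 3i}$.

Multiply numerator and denominator by conjugate (-5 + 3i):
= (9i)(-5 + 3i) / ((-5)^2 + (-3)^2)
= (-27 - 45i) / 34
= -27/34 - (45/34)i


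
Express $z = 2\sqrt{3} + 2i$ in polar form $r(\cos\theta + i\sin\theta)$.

r = |z| = sqrt(a^2 + b^2) = sqrt((2*sqrt(3))^2 + (2)^2) = sqrt(12 + 4) = sqrt(16) = 4
θ = arctan(b/a) = arctan(2/3.4641) (quadrant-adjusted) = 30°
z = 4(cos 30° + i sin 30°)


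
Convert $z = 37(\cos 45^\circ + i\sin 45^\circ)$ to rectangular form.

a = r cos θ = 37 * sqrt(2)/2 = 37*sqrt(2)/2
b = r sin θ = 37 * sqrt(2)/2 = 37*sqrt(2)/2
z = 37*sqrt(2)/2 + (37*sqrt(2)/2)i


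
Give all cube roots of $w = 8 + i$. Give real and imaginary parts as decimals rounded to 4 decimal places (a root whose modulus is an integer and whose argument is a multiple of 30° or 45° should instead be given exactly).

|w| = sqrt(65) ≈ 8.062258, arg(w) ≈ 7.125016°
Root modulus = sqrt(65)^(1/3) ≈ 2.005175
Root arguments: θ_k = (arg(w) + 360°k)/3 for k = 0, 1, ..., 2
Compute each root as (root modulus)(cos θ_k + i sin θ_k) using full-precision intermediates, then round to 4 decimal places.
Roots: 2.0035 + 0.0831i, -1.0737 + 1.6935i, -0.9298 - 1.7766i


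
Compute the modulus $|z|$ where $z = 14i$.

|z| = sqrt(a^2 + b^2) = sqrt(0^2 + 14^2) = sqrt(196) = 14


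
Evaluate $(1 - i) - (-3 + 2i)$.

(1 - (-3)) + (-1 - 2)i = 4 - 3i


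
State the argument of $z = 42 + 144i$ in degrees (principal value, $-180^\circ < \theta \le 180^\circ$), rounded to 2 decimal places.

θ = arctan(b/a) = arctan(144/42) (quadrant-adjusted) = 73.74°


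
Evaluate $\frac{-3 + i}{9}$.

Divisor is real, so divide each part by 9:
= -1/3 + (1/9)i


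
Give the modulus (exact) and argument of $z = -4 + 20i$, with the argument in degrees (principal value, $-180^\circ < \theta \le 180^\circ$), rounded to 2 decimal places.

|z| = sqrt((-4)^2 + 20^2) = sqrt(416)
arg(z) = arctan(b/a) = arctan(20/-4) (quadrant-adjusted) = 101.31°


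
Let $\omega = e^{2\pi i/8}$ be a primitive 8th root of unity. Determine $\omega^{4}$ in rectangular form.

ω^4 = e^(2πi·4/8) = e^(i·1π)
= cos(1π) + i sin(1π)
= -1


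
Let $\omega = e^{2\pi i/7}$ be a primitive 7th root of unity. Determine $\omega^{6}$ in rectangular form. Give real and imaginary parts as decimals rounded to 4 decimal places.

ω^6 = e^(2πi·6/7) = e^(i·12π/7)
= cos(12π/7) + i sin(12π/7)
= 0.6235 - 0.7818i


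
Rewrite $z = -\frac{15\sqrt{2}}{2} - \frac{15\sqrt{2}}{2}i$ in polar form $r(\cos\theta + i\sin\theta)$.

r = |z| = sqrt(a^2 + b^2) = sqrt((-15*sqrt(2)/2)^2 + (-15*sqrt(2)/2)^2) = sqrt(225/2 + 225/2) = sqrt(225) = 15
θ = arctan(b/a) = arctan(-10.6066/-10.6066) (quadrant-adjusted) = 225°
z = 15(cos 225° + i sin 225°)


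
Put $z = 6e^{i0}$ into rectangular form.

a = r cos θ = 6 * 1 = 6
b = r sin θ = 6 * 0 = 0
z = 6


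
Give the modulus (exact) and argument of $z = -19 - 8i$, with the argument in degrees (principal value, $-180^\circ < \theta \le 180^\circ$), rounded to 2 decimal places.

|z| = sqrt((-19)^2 + (-8)^2) = sqrt(425)
arg(z) = arctan(b/a) = arctan(-8/-19) (quadrant-adjusted) = -157.17°


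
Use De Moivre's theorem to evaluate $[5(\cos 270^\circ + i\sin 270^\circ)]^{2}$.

By De Moivre: z^n = r^n(cos(nθ) + i sin(nθ))
= 5^2(cos(2*270°) + i sin(2*270°))
= 25(cos 180° + i sin 180°)
= -25


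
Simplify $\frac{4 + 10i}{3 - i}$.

Multiply numerator and denominator by conjugate (3 + i):
= (4 + 10i)(3 + i) / (3^2 + (-1)^2)
= (2 + 34i) / 10
Divide through by 2: (1 + 17i) / 5
= 1/5 + (17/5)i


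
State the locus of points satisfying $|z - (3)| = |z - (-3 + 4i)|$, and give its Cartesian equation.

|z - z1| = |z - z2| means z is equidistant from z1 and z2,
i.e. the perpendicular bisector of the segment from (3, 0) to (-3, 4) (midpoint (0, 2)).
With z = x + yi, square both sides:
(x - 3)^2 + (y - 0)^2 = (x - (-3))^2 + (y - 4)^2
The x^2 and y^2 terms cancel: -12x + 8y = 25 - 9 = 16
Simplify: 3x - 2y = -4
Locus: Perpendicular bisector of the segment from (3, 0) to (-3, 4): the line 3x - 2y = -4


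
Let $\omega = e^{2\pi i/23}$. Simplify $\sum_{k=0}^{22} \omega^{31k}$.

Let ζ = ω^31 = e^(2πi·31/23). Since 23 ∤ 31, ζ ≠ 1.
Sum = Σ_{k=0}^{22} ζ^k = (ζ^23 - 1)/(ζ - 1) = (ω^{31·23} - 1)/(ζ - 1) = (1 - 1)/(ζ - 1) = 0


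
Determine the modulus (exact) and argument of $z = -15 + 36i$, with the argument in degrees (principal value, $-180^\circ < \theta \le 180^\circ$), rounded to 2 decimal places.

|z| = sqrt((-15)^2 + 36^2) = 39
arg(z) = arctan(b/a) = arctan(36/-15) (quadrant-adjusted) = 112.62°


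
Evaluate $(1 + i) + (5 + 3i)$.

(1 + 5) + (1 + 3)i = 6 + 4i


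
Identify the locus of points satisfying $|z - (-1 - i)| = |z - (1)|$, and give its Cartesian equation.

|z - z1| = |z - z2| means z is equidistant from z1 and z2,
i.e. the perpendicular bisector of the segment from (-1, -1) to (1, 0) (midpoint (0, -1/2)).
With z = x + yi, square both sides:
(x - (-1))^2 + (y - (-1))^2 = (x - 1)^2 + (y - 0)^2
The x^2 and y^2 terms cancel: 4x + 2y = 1 - 2 = -1
Simplify: 4x + 2y = -1
Locus: Perpendicular bisector of the segment from (-1, -1) to (1, 0): the line 4x + 2y = -1


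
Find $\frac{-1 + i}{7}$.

Divisor is real, so divide each part by 7:
= -1/7 + (1/7)i


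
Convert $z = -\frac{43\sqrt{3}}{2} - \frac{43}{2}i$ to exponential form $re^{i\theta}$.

r = |z| = sqrt((-43*sqrt(3)/2)^2 + (-43/2)^2) = sqrt(5547/4 + 1849/4) = sqrt(1849) = 43
θ = arctan(b/a) = arctan(-21.5/-37.2391) (quadrant-adjusted) = -150° = -5π/6
z = 43e^(-i*5π/6)


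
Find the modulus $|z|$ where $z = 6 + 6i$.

|z| = sqrt(a^2 + b^2) = sqrt(6^2 + 6^2) = sqrt(72) = sqrt(72)


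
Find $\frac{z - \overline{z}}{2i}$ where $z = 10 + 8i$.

z - conjugate(z) = 2bi
(z - conjugate(z))/(2i) = 2bi/(2i) = b = 8


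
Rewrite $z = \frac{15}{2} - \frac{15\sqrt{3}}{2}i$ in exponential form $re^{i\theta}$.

r = |z| = sqrt((15/2)^2 + (-15*sqrt(3)/2)^2) = sqrt(225/4 + 675/4) = sqrt(225) = 15
θ = arctan(b/a) = arctan(-12.9904/7.5) (quadrant-adjusted) = -60° = -π/3
z = 15e^(-i*π/3)
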